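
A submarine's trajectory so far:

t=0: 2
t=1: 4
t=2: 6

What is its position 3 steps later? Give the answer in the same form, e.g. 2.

12

Constant displacement of +2 per step.
step 3: 6 + 2 → 8
step 4: 8 + 2 → 10
step 5: 10 + 2 → 12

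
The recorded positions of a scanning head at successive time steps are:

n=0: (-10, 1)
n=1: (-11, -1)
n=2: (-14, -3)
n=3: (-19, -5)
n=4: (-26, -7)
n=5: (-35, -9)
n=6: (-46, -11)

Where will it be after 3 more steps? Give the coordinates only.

Successive displacements: (-1, -2), (-3, -2), (-5, -2), (-7, -2), (-9, -2), (-11, -2) — each changes by (-2, +0).
step 7: (-46, -11) + (-13, -2) → (-59, -13)
step 8: (-59, -13) + (-15, -2) → (-74, -15)
step 9: (-74, -15) + (-17, -2) → (-91, -17)

(-91, -17)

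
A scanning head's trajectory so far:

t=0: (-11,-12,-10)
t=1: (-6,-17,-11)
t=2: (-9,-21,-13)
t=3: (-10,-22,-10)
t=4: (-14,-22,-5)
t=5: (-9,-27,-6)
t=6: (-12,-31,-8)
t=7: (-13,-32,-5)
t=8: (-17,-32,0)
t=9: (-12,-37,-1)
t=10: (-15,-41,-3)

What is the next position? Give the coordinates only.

(-16,-42,0)

Differencing gives (+5,-5,-1), (-3,-4,-2), (-1,-1,+3), (-4,+0,+5), (+5,-5,-1), (-3,-4,-2), (-1,-1,+3), (-4,+0,+5), (+5,-5,-1), (-3,-4,-2). This is the pattern (+5,-5,-1), (-3,-4,-2), (-1,-1,+3), (-4,+0,+5) repeated.
step 11: apply (-1,-1,+3) → (-16,-42,0)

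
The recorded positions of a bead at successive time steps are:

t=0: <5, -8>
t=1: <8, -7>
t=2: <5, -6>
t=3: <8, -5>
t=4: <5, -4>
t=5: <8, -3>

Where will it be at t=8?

<5, 0>

The first coordinate repeats the cycle [5, 8] with period 2; step 8 mod 2 = 0, giving 5.
The second coordinate changes by +1 each step, so at step 8 it is -8 + 8·(1) = 0.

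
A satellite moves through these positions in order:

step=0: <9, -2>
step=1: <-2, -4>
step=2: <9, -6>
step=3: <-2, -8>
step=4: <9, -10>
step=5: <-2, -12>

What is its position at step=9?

<-2, -20>

First: cycles through 9, -2 every 2 steps. Step 9 lands at position 1 of the cycle → -2.
Second: linear, -2 per step → -20 at step 9.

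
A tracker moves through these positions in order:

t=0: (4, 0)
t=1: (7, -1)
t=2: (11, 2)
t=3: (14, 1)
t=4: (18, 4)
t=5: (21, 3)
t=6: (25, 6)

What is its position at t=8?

(32, 8)

Differencing gives (+3, -1), (+4, +3), (+3, -1), (+4, +3), (+3, -1), (+4, +3). This is the pattern (+3, -1), (+4, +3) repeated.
step 7: apply (+3, -1) → (28, 5)
step 8: apply (+4, +3) → (32, 8)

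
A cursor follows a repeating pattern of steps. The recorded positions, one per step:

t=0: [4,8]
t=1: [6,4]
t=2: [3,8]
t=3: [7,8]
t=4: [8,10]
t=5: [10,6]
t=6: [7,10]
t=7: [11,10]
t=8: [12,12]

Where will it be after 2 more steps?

The moves between consecutive positions are [+2,-4], [-3,+4], [+4,+0], [+1,+2], [+2,-4], [-3,+4], [+4,+0], [+1,+2]; they repeat the 4-cycle [[+2,-4], [-3,+4], [+4,+0], [+1,+2]].
step 9: apply [+2,-4] → [14,8]
step 10: apply [-3,+4] → [11,12]

[11,12]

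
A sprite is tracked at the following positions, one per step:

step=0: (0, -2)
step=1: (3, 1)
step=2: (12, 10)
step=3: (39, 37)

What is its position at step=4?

Step-to-step displacements: (+3, +3), (+9, +9), (+27, +27); each is 3× the previous.
step 4: (39, 37) + (+81, +81) → (120, 118)

(120, 118)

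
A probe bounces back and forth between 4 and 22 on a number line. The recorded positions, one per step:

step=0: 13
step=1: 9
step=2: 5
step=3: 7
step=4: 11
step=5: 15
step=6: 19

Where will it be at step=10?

The value travels 4 per step and bounces off the walls at 4 and 22.
  step 7: 19 → 21
  step 8: 21 → 17
  step 9: 17 → 13
  step 10: 13 → 9

9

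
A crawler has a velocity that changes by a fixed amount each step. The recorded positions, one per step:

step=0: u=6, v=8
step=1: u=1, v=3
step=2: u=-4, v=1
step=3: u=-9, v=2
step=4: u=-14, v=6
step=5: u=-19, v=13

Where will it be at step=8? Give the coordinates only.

u=-34, v=52

First differences are (-5, -5), (-5, -2), (-5, +1), (-5, +4), (-5, +7); their common second difference is (+0, +3) (constant acceleration).
step 6: u=-19, v=13 + (-5, +10) → u=-24, v=23
step 7: u=-24, v=23 + (-5, +13) → u=-29, v=36
step 8: u=-29, v=36 + (-5, +16) → u=-34, v=52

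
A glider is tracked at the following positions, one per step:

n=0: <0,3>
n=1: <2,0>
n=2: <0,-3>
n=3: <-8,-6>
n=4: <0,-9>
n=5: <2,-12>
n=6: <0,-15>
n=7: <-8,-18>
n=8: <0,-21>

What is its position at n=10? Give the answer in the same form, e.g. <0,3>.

<0,-27>

First: cycles through 0, 2, 0, -8 every 4 steps. Step 10 lands at position 2 of the cycle → 0.
Second: linear, -3 per step → -27 at step 10.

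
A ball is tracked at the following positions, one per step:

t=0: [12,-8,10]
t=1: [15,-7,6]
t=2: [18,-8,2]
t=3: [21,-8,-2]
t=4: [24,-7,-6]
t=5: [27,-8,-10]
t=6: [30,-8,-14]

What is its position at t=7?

First: linear, +3 per step → 33 at step 7.
Second: cycles through -8, -7, -8 every 3 steps. Step 7 lands at position 1 of the cycle → -7.
Third: linear, -4 per step → -18 at step 7.

[33,-7,-18]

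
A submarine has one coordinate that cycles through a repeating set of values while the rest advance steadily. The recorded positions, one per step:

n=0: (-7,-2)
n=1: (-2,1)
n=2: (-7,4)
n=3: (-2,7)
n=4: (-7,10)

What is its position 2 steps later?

First: cycles through -7, -2 every 2 steps. Step 6 lands at position 0 of the cycle → -7.
Second: linear, +3 per step → 16 at step 6.

(-7,16)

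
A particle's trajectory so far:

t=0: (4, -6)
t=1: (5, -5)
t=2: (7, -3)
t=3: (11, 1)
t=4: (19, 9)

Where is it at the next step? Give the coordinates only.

(35, 25)

Step-to-step displacements: (+1, +1), (+2, +2), (+4, +4), (+8, +8); each is 2× the previous.
step 5: (19, 9) + (+16, +16) → (35, 25)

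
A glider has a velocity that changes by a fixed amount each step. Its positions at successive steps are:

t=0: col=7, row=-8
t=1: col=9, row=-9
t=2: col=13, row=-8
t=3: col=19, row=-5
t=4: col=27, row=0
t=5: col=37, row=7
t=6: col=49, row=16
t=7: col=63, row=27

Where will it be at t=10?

Successive displacements: (+2,-1), (+4,+1), (+6,+3), (+8,+5), (+10,+7), (+12,+9), (+14,+11) — each changes by (+2,+2).
step 8: col=63, row=27 + (+16,+13) → col=79, row=40
step 9: col=79, row=40 + (+18,+15) → col=97, row=55
step 10: col=97, row=55 + (+20,+17) → col=117, row=72

col=117, row=72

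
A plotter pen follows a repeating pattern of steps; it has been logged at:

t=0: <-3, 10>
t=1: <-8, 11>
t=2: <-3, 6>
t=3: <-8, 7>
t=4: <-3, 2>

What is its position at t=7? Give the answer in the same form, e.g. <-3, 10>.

Step-to-step displacements: <-5, +1>, <+5, -5>, <-5, +1>, <+5, -5> — a repeating cycle of length 2.
step 5: apply <-5, +1> → <-8, 3>
step 6: apply <+5, -5> → <-3, -2>
step 7: apply <-5, +1> → <-8, -1>

<-8, -1>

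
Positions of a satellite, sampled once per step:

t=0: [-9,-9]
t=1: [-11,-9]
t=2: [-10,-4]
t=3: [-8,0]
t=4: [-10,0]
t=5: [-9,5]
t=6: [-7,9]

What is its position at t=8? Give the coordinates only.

The moves between consecutive positions are [-2,+0], [+1,+5], [+2,+4], [-2,+0], [+1,+5], [+2,+4]; they repeat the 3-cycle [[-2,+0], [+1,+5], [+2,+4]].
step 7: apply [-2,+0] → [-9,9]
step 8: apply [+1,+5] → [-8,14]

[-8,14]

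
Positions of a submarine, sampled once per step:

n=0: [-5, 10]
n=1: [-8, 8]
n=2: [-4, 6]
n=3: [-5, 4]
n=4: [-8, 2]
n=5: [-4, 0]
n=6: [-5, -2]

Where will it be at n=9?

First: cycles through -5, -8, -4 every 3 steps. Step 9 lands at position 0 of the cycle → -5.
Second: linear, -2 per step → -8 at step 9.

[-5, -8]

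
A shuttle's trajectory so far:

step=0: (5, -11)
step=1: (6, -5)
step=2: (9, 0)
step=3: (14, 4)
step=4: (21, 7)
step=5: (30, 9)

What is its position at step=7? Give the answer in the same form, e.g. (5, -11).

(54, 10)

Successive displacements: (+1, +6), (+3, +5), (+5, +4), (+7, +3), (+9, +2) — each changes by (+2, -1).
step 6: (30, 9) + (+11, +1) → (41, 10)
step 7: (41, 10) + (+13, +0) → (54, 10)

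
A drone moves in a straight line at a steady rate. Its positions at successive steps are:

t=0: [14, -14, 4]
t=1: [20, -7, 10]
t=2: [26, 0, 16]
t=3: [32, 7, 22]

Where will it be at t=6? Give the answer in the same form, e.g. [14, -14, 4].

Constant displacement of [+6, +7, +6] per step.
step 4: [32, 7, 22] + [+6, +7, +6] → [38, 14, 28]
step 5: [38, 14, 28] + [+6, +7, +6] → [44, 21, 34]
step 6: [44, 21, 34] + [+6, +7, +6] → [50, 28, 40]

[50, 28, 40]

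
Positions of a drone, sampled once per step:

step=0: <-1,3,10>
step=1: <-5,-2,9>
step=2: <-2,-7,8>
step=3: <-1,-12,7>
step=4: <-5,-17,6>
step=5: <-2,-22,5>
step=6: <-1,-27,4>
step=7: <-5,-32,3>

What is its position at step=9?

First: cycles through -1, -5, -2 every 3 steps. Step 9 lands at position 0 of the cycle → -1.
Second: linear, -5 per step → -42 at step 9.
Third: linear, -1 per step → 1 at step 9.

<-1,-42,1>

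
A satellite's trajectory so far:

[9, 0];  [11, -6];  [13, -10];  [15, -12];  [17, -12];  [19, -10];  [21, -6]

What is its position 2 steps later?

Successive displacements: [+2, -6], [+2, -4], [+2, -2], [+2, +0], [+2, +2], [+2, +4] — each changes by [+0, +2].
step 7: [21, -6] + [+2, +6] → [23, 0]
step 8: [23, 0] + [+2, +8] → [25, 8]

[25, 8]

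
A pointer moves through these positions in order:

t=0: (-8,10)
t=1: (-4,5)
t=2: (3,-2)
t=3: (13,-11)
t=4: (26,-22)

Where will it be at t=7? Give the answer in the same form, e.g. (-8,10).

(83,-67)

Taking differences between consecutive positions: (+4,-5), (+7,-7), (+10,-9), (+13,-11). These grow by (+3,-2) each step.
step 5: (26,-22) + (+16,-13) → (42,-35)
step 6: (42,-35) + (+19,-15) → (61,-50)
step 7: (61,-50) + (+22,-17) → (83,-67)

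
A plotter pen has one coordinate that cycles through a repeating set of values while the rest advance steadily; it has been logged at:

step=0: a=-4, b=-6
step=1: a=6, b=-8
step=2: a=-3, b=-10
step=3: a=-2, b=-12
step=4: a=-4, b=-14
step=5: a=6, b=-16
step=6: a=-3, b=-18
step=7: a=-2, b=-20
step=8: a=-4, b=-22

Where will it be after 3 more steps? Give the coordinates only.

A: cycles through -4, 6, -3, -2 every 4 steps. Step 11 lands at position 3 of the cycle → -2.
B: linear, -2 per step → -28 at step 11.

a=-2, b=-28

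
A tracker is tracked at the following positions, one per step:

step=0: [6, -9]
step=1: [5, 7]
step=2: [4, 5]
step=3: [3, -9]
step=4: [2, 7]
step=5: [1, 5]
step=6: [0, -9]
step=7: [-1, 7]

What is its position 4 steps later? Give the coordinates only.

The first coordinate changes by -1 each step, so at step 11 it is 6 + 11·(-1) = -5.
The second coordinate repeats the cycle [-9, 7, 5] with period 3; step 11 mod 3 = 2, giving 5.

[-5, 5]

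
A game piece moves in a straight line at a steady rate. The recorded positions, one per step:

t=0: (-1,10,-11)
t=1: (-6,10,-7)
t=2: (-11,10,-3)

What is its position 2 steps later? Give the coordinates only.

(-21,10,5)

Constant displacement of (-5,+0,+4) per step.
step 3: (-11,10,-3) + (-5,+0,+4) → (-16,10,1)
step 4: (-16,10,1) + (-5,+0,+4) → (-21,10,5)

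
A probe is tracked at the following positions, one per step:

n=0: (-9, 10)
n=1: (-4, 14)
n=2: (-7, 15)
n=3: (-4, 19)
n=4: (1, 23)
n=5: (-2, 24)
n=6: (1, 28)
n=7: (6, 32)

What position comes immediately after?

(3, 33)

Differencing gives (+5, +4), (-3, +1), (+3, +4), (+5, +4), (-3, +1), (+3, +4), (+5, +4). This is the pattern (+5, +4), (-3, +1), (+3, +4) repeated.
step 8: apply (-3, +1) → (3, 33)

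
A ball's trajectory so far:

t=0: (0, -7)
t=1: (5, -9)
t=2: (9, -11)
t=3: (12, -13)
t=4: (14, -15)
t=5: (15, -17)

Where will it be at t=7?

Successive displacements: (+5, -2), (+4, -2), (+3, -2), (+2, -2), (+1, -2) — each changes by (-1, +0).
step 6: (15, -17) + (+0, -2) → (15, -19)
step 7: (15, -19) + (-1, -2) → (14, -21)

(14, -21)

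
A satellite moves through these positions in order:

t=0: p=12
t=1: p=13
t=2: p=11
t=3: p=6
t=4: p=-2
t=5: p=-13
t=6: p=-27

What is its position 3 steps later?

First differences are +1, -2, -5, -8, -11, -14; their common second difference is -3 (constant acceleration).
step 7: -27 − 17 → p=-44
step 8: -44 − 20 → p=-64
step 9: -64 − 23 → p=-87

p=-87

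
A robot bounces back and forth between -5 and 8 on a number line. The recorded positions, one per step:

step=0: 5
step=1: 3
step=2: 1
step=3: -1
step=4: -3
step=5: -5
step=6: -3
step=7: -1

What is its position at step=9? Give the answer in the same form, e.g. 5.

The value reflects between -5 and 8, moving 2 per step.
  step 8: -1 → 1
  step 9: 1 → 3

3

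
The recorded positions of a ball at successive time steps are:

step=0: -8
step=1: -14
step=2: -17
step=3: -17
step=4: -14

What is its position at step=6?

First differences are -6, -3, +0, +3; their common second difference is +3 (constant acceleration).
step 5: -14 + 6 → -8
step 6: -8 + 9 → 1

1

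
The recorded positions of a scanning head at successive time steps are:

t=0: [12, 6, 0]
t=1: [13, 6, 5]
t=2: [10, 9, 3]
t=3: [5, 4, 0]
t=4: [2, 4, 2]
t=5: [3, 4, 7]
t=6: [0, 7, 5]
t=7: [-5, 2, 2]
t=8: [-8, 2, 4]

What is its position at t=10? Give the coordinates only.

Differencing gives [+1, +0, +5], [-3, +3, -2], [-5, -5, -3], [-3, +0, +2], [+1, +0, +5], [-3, +3, -2], [-5, -5, -3], [-3, +0, +2]. This is the pattern [+1, +0, +5], [-3, +3, -2], [-5, -5, -3], [-3, +0, +2] repeated.
step 9: apply [+1, +0, +5] → [-7, 2, 9]
step 10: apply [-3, +3, -2] → [-10, 5, 7]

[-10, 5, 7]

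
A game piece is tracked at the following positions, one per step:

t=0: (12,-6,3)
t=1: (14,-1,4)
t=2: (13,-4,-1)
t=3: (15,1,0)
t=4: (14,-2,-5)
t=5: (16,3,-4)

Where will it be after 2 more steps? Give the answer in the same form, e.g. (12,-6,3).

Step-to-step displacements: (+2,+5,+1), (-1,-3,-5), (+2,+5,+1), (-1,-3,-5), (+2,+5,+1) — a repeating cycle of length 2.
step 6: apply (-1,-3,-5) → (15,0,-9)
step 7: apply (+2,+5,+1) → (17,5,-8)

(17,5,-8)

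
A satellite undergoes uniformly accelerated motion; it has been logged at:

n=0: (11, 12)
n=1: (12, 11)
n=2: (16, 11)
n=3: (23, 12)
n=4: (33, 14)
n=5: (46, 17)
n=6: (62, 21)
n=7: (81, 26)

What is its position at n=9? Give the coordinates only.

(128, 39)

Successive displacements: (+1, -1), (+4, +0), (+7, +1), (+10, +2), (+13, +3), (+16, +4), (+19, +5) — each changes by (+3, +1).
step 8: (81, 26) + (+22, +6) → (103, 32)
step 9: (103, 32) + (+25, +7) → (128, 39)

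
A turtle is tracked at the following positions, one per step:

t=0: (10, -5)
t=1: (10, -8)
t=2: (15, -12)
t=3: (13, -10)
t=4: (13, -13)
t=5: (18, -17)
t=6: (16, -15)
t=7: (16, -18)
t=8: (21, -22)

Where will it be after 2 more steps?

Differencing gives (+0, -3), (+5, -4), (-2, +2), (+0, -3), (+5, -4), (-2, +2), (+0, -3), (+5, -4). This is the pattern (+0, -3), (+5, -4), (-2, +2) repeated.
step 9: apply (-2, +2) → (19, -20)
step 10: apply (+0, -3) → (19, -23)

(19, -23)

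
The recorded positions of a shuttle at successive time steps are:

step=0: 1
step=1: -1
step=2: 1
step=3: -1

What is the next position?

The jumps are -2, +2, -2 — a geometric progression with ratio -1.
step 4: -1 + 2 → 1

1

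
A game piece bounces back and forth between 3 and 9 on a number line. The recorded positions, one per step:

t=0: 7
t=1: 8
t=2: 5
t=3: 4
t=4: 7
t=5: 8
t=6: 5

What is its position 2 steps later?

7

The value reflects between 3 and 9, moving 3 per step.
  step 7: 5 → 4
  step 8: 4 → 7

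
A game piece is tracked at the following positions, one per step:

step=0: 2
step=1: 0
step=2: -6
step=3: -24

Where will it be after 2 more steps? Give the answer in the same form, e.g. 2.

Step-to-step displacements: -2, -6, -18; each is 3× the previous.
step 4: -24 − 54 → -78
step 5: -78 − 162 → -240

-240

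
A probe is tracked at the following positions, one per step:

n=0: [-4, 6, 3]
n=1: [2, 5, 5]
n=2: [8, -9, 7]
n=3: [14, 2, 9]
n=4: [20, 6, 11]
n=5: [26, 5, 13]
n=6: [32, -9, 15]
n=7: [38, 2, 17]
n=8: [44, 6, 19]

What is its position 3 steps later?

The first coordinate changes by +6 each step, so at step 11 it is -4 + 11·(6) = 62.
The second coordinate repeats the cycle [6, 5, -9, 2] with period 4; step 11 mod 4 = 3, giving 2.
The third coordinate changes by +2 each step, so at step 11 it is 3 + 11·(2) = 25.

[62, 2, 25]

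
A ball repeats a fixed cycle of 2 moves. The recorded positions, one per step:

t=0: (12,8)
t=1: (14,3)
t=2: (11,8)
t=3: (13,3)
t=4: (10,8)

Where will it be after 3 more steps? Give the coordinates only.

The moves between consecutive positions are (+2,-5), (-3,+5), (+2,-5), (-3,+5); they repeat the 2-cycle [(+2,-5), (-3,+5)].
step 5: apply (+2,-5) → (12,3)
step 6: apply (-3,+5) → (9,8)
step 7: apply (+2,-5) → (11,3)

(11,3)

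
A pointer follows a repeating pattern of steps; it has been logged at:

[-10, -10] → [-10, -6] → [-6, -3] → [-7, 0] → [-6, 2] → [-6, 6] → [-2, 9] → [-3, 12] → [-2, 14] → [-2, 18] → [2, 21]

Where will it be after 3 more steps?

Step-to-step displacements: [+0, +4], [+4, +3], [-1, +3], [+1, +2], [+0, +4], [+4, +3], [-1, +3], [+1, +2], [+0, +4], [+4, +3] — a repeating cycle of length 4.
step 11: apply [-1, +3] → [1, 24]
step 12: apply [+1, +2] → [2, 26]
step 13: apply [+0, +4] → [2, 30]

[2, 30]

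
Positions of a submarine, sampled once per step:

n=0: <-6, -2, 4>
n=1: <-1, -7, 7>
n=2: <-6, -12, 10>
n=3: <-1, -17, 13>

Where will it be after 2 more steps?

First: cycles through -6, -1 every 2 steps. Step 5 lands at position 1 of the cycle → -1.
Second: linear, -5 per step → -27 at step 5.
Third: linear, +3 per step → 19 at step 5.

<-1, -27, 19>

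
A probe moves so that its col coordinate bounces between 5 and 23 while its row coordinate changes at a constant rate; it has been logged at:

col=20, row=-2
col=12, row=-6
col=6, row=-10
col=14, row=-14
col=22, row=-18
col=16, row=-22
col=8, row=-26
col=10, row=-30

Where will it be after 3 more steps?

col=12, row=-42

The col coordinate reflects between 5 and 23, moving 8 per step.
  step 8: 10 → 18
  step 9: 18 → 20
  step 10: 20 → 12
The row coordinate changes by -4 each step: at step 10 it is -42.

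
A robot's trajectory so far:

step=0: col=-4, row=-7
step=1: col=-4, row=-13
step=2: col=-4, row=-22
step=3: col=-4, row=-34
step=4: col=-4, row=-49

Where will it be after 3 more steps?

col=-4, row=-112

Taking differences between consecutive positions: (+0, -6), (+0, -9), (+0, -12), (+0, -15). These grow by (+0, -3) each step.
step 5: col=-4, row=-49 + (+0, -18) → col=-4, row=-67
step 6: col=-4, row=-67 + (+0, -21) → col=-4, row=-88
step 7: col=-4, row=-88 + (+0, -24) → col=-4, row=-112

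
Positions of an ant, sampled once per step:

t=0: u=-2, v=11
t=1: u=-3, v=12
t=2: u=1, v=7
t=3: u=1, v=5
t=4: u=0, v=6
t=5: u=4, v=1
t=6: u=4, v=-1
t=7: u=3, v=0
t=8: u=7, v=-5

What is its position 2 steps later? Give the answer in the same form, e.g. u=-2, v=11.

u=6, v=-6

The moves between consecutive positions are (-1, +1), (+4, -5), (+0, -2), (-1, +1), (+4, -5), (+0, -2), (-1, +1), (+4, -5); they repeat the 3-cycle [(-1, +1), (+4, -5), (+0, -2)].
step 9: apply (+0, -2) → u=7, v=-7
step 10: apply (-1, +1) → u=6, v=-6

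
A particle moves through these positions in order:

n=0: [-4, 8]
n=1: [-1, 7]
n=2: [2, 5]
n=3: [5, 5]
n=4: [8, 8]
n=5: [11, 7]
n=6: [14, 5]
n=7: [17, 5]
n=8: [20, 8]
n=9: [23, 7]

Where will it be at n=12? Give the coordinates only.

[32, 8]

First: linear, +3 per step → 32 at step 12.
Second: cycles through 8, 7, 5, 5 every 4 steps. Step 12 lands at position 0 of the cycle → 8.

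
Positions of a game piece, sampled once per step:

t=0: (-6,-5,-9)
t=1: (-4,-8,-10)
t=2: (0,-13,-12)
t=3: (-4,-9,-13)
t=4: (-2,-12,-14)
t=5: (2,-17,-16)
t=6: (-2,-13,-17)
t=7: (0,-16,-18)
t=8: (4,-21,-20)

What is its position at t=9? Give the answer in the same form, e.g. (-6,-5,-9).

(0,-17,-21)

Differencing gives (+2,-3,-1), (+4,-5,-2), (-4,+4,-1), (+2,-3,-1), (+4,-5,-2), (-4,+4,-1), (+2,-3,-1), (+4,-5,-2). This is the pattern (+2,-3,-1), (+4,-5,-2), (-4,+4,-1) repeated.
step 9: apply (-4,+4,-1) → (0,-17,-21)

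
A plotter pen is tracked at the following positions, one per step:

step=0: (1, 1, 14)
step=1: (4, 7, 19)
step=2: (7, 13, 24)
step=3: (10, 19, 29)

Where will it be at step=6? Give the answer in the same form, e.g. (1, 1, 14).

(19, 37, 44)

Constant displacement of (+3, +6, +5) per step.
step 4: (10, 19, 29) + (+3, +6, +5) → (13, 25, 34)
step 5: (13, 25, 34) + (+3, +6, +5) → (16, 31, 39)
step 6: (16, 31, 39) + (+3, +6, +5) → (19, 37, 44)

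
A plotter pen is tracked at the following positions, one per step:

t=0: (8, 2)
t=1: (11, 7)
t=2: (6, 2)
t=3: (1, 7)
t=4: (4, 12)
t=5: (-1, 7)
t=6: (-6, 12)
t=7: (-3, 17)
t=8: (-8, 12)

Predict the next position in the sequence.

(-13, 17)

Differencing gives (+3, +5), (-5, -5), (-5, +5), (+3, +5), (-5, -5), (-5, +5), (+3, +5), (-5, -5). This is the pattern (+3, +5), (-5, -5), (-5, +5) repeated.
step 9: apply (-5, +5) → (-13, 17)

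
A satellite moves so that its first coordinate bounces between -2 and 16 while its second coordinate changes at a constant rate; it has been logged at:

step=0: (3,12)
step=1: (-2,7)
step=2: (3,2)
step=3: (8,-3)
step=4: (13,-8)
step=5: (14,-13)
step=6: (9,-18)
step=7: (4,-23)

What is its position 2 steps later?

(2,-33)

The first coordinate travels 5 per step and bounces off the walls at -2 and 16.
  step 8: 4 → -1
  step 9: -1 → 2
The second coordinate changes by -5 each step: at step 9 it is -33.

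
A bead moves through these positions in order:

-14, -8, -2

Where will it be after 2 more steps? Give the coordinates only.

10

Constant displacement of +6 per step.
step 3: -2 + 6 → 4
step 4: 4 + 6 → 10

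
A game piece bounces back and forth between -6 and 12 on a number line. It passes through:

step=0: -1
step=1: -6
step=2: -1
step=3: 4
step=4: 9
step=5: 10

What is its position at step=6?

5

The value reflects between -6 and 12, moving 5 per step.
  step 6: 10 → 5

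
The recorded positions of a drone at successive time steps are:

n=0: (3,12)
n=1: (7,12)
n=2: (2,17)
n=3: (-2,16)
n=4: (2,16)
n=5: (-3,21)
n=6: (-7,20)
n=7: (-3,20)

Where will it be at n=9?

Differencing gives (+4,+0), (-5,+5), (-4,-1), (+4,+0), (-5,+5), (-4,-1), (+4,+0). This is the pattern (+4,+0), (-5,+5), (-4,-1) repeated.
step 8: apply (-5,+5) → (-8,25)
step 9: apply (-4,-1) → (-12,24)

(-12,24)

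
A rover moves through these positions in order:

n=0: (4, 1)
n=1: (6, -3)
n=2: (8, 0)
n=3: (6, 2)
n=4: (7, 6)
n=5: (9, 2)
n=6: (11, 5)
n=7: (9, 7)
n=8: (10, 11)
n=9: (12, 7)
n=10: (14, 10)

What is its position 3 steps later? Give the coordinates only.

Step-to-step displacements: (+2, -4), (+2, +3), (-2, +2), (+1, +4), (+2, -4), (+2, +3), (-2, +2), (+1, +4), (+2, -4), (+2, +3) — a repeating cycle of length 4.
step 11: apply (-2, +2) → (12, 12)
step 12: apply (+1, +4) → (13, 16)
step 13: apply (+2, -4) → (15, 12)

(15, 12)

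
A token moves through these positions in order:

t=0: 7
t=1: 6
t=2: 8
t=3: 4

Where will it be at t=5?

-4

Step-to-step displacements: -1, +2, -4; each is -2× the previous.
step 4: 4 + 8 → 12
step 5: 12 − 16 → -4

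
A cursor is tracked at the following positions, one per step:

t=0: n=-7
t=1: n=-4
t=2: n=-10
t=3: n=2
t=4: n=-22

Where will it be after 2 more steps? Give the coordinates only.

Consecutive displacements +3, -6, +12, -24 scale by a factor of -2 each step.
step 5: -22 + 48 → n=26
step 6: 26 − 96 → n=-70

n=-70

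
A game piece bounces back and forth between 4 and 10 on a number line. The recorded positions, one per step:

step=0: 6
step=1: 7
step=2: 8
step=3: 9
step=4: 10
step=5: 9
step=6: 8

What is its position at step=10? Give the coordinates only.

4

The value reflects between 4 and 10, moving 1 per step.
  step 7: 8 → 7
  step 8: 7 → 6
  step 9: 6 → 5
  step 10: 5 → 4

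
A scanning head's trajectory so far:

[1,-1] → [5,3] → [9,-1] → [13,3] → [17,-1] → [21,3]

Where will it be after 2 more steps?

The first coordinate changes by +4 each step, so at step 7 it is 1 + 7·(4) = 29.
The second coordinate repeats the cycle [-1, 3] with period 2; step 7 mod 2 = 1, giving 3.

[29,3]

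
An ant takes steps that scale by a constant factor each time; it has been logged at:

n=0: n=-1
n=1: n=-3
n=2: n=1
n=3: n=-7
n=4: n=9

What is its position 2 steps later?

n=41

The jumps are -2, +4, -8, +16 — a geometric progression with ratio -2.
step 5: 9 − 32 → n=-23
step 6: -23 + 64 → n=41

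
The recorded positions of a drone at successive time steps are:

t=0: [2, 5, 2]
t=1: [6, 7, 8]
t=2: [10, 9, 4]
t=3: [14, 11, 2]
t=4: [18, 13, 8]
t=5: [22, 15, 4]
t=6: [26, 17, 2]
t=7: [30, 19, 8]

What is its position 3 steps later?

[42, 25, 8]

The first coordinate changes by +4 each step, so at step 10 it is 2 + 10·(4) = 42.
The second coordinate changes by +2 each step, so at step 10 it is 5 + 10·(2) = 25.
The third coordinate repeats the cycle [2, 8, 4] with period 3; step 10 mod 3 = 1, giving 8.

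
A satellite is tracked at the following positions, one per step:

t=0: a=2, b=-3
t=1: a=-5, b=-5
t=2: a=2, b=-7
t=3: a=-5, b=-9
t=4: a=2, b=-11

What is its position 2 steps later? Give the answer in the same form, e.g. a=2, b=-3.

The a coordinate repeats the cycle [2, -5] with period 2; step 6 mod 2 = 0, giving 2.
The b coordinate changes by -2 each step, so at step 6 it is -3 + 6·(-2) = -15.

a=2, b=-15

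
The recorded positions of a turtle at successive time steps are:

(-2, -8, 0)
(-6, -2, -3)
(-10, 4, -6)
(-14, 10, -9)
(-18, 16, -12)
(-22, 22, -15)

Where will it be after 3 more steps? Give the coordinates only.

(-34, 40, -24)

Constant displacement of (-4, +6, -3) per step.
step 6: (-22, 22, -15) + (-4, +6, -3) → (-26, 28, -18)
step 7: (-26, 28, -18) + (-4, +6, -3) → (-30, 34, -21)
step 8: (-30, 34, -21) + (-4, +6, -3) → (-34, 40, -24)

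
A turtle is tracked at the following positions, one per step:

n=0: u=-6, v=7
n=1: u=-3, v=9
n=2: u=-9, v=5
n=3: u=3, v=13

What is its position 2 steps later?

The jumps are (+3, +2), (-6, -4), (+12, +8) — a geometric progression with ratio -2.
step 4: u=3, v=13 + (-24, -16) → u=-21, v=-3
step 5: u=-21, v=-3 + (+48, +32) → u=27, v=29

u=27, v=29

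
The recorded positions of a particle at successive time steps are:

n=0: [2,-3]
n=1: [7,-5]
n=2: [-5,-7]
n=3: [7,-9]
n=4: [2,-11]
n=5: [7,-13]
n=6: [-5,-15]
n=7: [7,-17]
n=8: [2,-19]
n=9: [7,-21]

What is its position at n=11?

[7,-25]

The first coordinate repeats the cycle [2, 7, -5, 7] with period 4; step 11 mod 4 = 3, giving 7.
The second coordinate changes by -2 each step, so at step 11 it is -3 + 11·(-2) = -25.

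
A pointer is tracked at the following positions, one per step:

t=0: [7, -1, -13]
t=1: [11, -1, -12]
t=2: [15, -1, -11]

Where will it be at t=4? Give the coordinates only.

[23, -1, -9]

Each step adds [+4, +0, +1] to the position.
step 3: [15, -1, -11] + [+4, +0, +1] → [19, -1, -10]
step 4: [19, -1, -10] + [+4, +0, +1] → [23, -1, -9]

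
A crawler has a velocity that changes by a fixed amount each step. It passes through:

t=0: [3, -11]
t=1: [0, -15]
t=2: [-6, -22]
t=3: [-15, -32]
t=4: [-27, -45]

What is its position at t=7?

[-81, -102]

First differences are [-3, -4], [-6, -7], [-9, -10], [-12, -13]; their common second difference is [-3, -3] (constant acceleration).
step 5: [-27, -45] + [-15, -16] → [-42, -61]
step 6: [-42, -61] + [-18, -19] → [-60, -80]
step 7: [-60, -80] + [-21, -22] → [-81, -102]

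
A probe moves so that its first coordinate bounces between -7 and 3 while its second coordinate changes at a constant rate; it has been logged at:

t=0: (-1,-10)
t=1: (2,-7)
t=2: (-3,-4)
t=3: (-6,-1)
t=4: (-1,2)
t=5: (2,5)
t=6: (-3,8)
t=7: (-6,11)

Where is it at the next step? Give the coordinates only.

(-1,14)

The first coordinate travels 5 per step and bounces off the walls at -7 and 3.
  step 8: -6 → -1
The second coordinate changes by +3 each step: at step 8 it is 14.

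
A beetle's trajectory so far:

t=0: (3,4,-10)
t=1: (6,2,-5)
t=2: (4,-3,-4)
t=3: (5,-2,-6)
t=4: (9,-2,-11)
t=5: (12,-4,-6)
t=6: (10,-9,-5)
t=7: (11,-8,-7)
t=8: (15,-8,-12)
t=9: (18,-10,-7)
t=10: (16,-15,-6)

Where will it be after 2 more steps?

(21,-14,-13)

Differencing gives (+3,-2,+5), (-2,-5,+1), (+1,+1,-2), (+4,+0,-5), (+3,-2,+5), (-2,-5,+1), (+1,+1,-2), (+4,+0,-5), (+3,-2,+5), (-2,-5,+1). This is the pattern (+3,-2,+5), (-2,-5,+1), (+1,+1,-2), (+4,+0,-5) repeated.
step 11: apply (+1,+1,-2) → (17,-14,-8)
step 12: apply (+4,+0,-5) → (21,-14,-13)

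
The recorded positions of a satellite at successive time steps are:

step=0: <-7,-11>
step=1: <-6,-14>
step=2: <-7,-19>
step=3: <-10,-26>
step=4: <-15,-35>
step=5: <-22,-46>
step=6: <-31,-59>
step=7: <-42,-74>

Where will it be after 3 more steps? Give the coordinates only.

<-87,-131>

Successive displacements: <+1,-3>, <-1,-5>, <-3,-7>, <-5,-9>, <-7,-11>, <-9,-13>, <-11,-15> — each changes by <-2,-2>.
step 8: <-42,-74> + <-13,-17> → <-55,-91>
step 9: <-55,-91> + <-15,-19> → <-70,-110>
step 10: <-70,-110> + <-17,-21> → <-87,-131>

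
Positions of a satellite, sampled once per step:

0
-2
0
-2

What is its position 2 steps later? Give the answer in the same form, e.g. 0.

The jumps are -2, +2, -2 — a geometric progression with ratio -1.
step 4: -2 + 2 → 0
step 5: 0 − 2 → -2

-2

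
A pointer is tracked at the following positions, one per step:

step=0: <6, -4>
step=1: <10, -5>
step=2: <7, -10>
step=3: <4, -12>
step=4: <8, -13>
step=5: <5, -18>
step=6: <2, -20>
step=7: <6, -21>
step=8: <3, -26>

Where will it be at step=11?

<1, -34>

Differencing gives <+4, -1>, <-3, -5>, <-3, -2>, <+4, -1>, <-3, -5>, <-3, -2>, <+4, -1>, <-3, -5>. This is the pattern <+4, -1>, <-3, -5>, <-3, -2> repeated.
step 9: apply <-3, -2> → <0, -28>
step 10: apply <+4, -1> → <4, -29>
step 11: apply <-3, -5> → <1, -34>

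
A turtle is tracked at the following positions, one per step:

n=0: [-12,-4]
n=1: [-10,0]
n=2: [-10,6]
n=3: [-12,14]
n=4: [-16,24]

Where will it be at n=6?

[-30,50]

Successive displacements: [+2,+4], [+0,+6], [-2,+8], [-4,+10] — each changes by [-2,+2].
step 5: [-16,24] + [-6,+12] → [-22,36]
step 6: [-22,36] + [-8,+14] → [-30,50]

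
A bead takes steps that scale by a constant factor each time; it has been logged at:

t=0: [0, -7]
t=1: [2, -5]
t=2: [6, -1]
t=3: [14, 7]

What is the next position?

Step-to-step displacements: [+2, +2], [+4, +4], [+8, +8]; each is 2× the previous.
step 4: [14, 7] + [+16, +16] → [30, 23]

[30, 23]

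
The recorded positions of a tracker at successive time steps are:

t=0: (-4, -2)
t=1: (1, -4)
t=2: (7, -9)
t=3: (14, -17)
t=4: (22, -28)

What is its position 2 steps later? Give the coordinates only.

Successive displacements: (+5, -2), (+6, -5), (+7, -8), (+8, -11) — each changes by (+1, -3).
step 5: (22, -28) + (+9, -14) → (31, -42)
step 6: (31, -42) + (+10, -17) → (41, -59)

(41, -59)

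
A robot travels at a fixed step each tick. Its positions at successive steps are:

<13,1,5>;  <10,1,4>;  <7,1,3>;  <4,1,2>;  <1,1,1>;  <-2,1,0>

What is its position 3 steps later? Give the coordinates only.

Constant displacement of <-3,+0,-1> per step.
step 6: <-2,1,0> + <-3,+0,-1> → <-5,1,-1>
step 7: <-5,1,-1> + <-3,+0,-1> → <-8,1,-2>
step 8: <-8,1,-2> + <-3,+0,-1> → <-11,1,-3>

<-11,1,-3>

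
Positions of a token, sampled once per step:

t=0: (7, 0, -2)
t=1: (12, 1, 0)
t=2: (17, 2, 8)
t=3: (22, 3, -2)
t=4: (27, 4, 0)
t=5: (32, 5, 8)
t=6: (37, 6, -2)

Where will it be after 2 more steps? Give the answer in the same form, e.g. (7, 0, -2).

First: linear, +5 per step → 47 at step 8.
Second: linear, +1 per step → 8 at step 8.
Third: cycles through -2, 0, 8 every 3 steps. Step 8 lands at position 2 of the cycle → 8.

(47, 8, 8)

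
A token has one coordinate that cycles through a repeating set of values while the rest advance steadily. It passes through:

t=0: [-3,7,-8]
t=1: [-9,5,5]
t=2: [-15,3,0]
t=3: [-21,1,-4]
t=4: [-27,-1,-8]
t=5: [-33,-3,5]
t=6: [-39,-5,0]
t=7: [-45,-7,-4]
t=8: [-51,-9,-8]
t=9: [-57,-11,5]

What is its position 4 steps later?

First: linear, -6 per step → -81 at step 13.
Second: linear, -2 per step → -19 at step 13.
Third: cycles through -8, 5, 0, -4 every 4 steps. Step 13 lands at position 1 of the cycle → 5.

[-81,-19,5]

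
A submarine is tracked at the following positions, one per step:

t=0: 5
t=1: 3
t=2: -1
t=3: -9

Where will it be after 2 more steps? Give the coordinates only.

-57

The jumps are -2, -4, -8 — a geometric progression with ratio 2.
step 4: -9 − 16 → -25
step 5: -25 − 32 → -57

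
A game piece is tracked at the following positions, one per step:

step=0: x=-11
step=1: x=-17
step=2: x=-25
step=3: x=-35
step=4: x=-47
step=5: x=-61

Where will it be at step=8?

Successive displacements: -6, -8, -10, -12, -14 — each changes by -2.
step 6: -61 − 16 → x=-77
step 7: -77 − 18 → x=-95
step 8: -95 − 20 → x=-115

x=-115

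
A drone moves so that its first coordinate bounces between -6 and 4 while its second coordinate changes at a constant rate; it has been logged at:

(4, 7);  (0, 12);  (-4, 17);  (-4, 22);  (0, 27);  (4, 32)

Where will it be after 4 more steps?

The first coordinate travels 4 per step and bounces off the walls at -6 and 4.
  step 6: 4 → 0
  step 7: 0 → -4
  step 8: -4 → -4
  step 9: -4 → 0
The second coordinate changes by +5 each step: at step 9 it is 52.

(0, 52)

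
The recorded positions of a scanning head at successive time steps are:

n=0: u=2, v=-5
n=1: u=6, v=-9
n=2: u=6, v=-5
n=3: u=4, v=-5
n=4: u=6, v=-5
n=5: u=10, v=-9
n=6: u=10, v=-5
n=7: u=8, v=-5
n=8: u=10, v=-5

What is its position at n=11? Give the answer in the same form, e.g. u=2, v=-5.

The moves between consecutive positions are (+4,-4), (+0,+4), (-2,+0), (+2,+0), (+4,-4), (+0,+4), (-2,+0), (+2,+0); they repeat the 4-cycle [(+4,-4), (+0,+4), (-2,+0), (+2,+0)].
step 9: apply (+4,-4) → u=14, v=-9
step 10: apply (+0,+4) → u=14, v=-5
step 11: apply (-2,+0) → u=12, v=-5

u=12, v=-5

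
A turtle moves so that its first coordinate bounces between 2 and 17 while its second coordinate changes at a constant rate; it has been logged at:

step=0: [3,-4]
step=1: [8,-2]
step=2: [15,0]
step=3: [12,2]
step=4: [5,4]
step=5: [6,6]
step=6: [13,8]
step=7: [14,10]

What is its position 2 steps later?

[4,14]

The first coordinate travels 7 per step and bounces off the walls at 2 and 17.
  step 8: 14 → 7
  step 9: 7 → 4
The second coordinate changes by +2 each step: at step 9 it is 14.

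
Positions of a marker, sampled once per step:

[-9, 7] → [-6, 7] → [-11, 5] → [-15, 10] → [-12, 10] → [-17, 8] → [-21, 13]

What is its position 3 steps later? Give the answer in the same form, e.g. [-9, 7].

[-27, 16]

Differencing gives [+3, +0], [-5, -2], [-4, +5], [+3, +0], [-5, -2], [-4, +5]. This is the pattern [+3, +0], [-5, -2], [-4, +5] repeated.
step 7: apply [+3, +0] → [-18, 13]
step 8: apply [-5, -2] → [-23, 11]
step 9: apply [-4, +5] → [-27, 16]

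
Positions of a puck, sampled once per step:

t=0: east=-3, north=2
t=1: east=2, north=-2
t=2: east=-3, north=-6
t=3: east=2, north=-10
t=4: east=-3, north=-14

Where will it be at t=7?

east=2, north=-26

The east coordinate repeats the cycle [-3, 2] with period 2; step 7 mod 2 = 1, giving 2.
The north coordinate changes by -4 each step, so at step 7 it is 2 + 7·(-4) = -26.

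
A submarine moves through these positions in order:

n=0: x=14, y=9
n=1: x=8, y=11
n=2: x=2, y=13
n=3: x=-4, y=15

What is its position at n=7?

The position changes by (-6, +2) every step.
step 4: x=-4, y=15 + (-6, +2) → x=-10, y=17
step 5: x=-10, y=17 + (-6, +2) → x=-16, y=19
step 6: x=-16, y=19 + (-6, +2) → x=-22, y=21
step 7: x=-22, y=21 + (-6, +2) → x=-28, y=23

x=-28, y=23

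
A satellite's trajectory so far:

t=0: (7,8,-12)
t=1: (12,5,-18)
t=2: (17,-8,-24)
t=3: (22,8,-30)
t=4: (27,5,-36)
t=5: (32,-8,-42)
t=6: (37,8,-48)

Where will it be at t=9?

The first coordinate changes by +5 each step, so at step 9 it is 7 + 9·(5) = 52.
The second coordinate repeats the cycle [8, 5, -8] with period 3; step 9 mod 3 = 0, giving 8.
The third coordinate changes by -6 each step, so at step 9 it is -12 + 9·(-6) = -66.

(52,8,-66)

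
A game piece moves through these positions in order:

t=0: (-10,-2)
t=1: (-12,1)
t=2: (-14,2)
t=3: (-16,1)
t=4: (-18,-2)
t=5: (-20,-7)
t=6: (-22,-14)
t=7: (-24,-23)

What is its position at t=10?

First differences are (-2,+3), (-2,+1), (-2,-1), (-2,-3), (-2,-5), (-2,-7), (-2,-9); their common second difference is (+0,-2) (constant acceleration).
step 8: (-24,-23) + (-2,-11) → (-26,-34)
step 9: (-26,-34) + (-2,-13) → (-28,-47)
step 10: (-28,-47) + (-2,-15) → (-30,-62)

(-30,-62)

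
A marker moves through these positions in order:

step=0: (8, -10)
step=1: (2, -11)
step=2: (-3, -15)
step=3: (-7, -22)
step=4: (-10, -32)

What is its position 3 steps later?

First differences are (-6, -1), (-5, -4), (-4, -7), (-3, -10); their common second difference is (+1, -3) (constant acceleration).
step 5: (-10, -32) + (-2, -13) → (-12, -45)
step 6: (-12, -45) + (-1, -16) → (-13, -61)
step 7: (-13, -61) + (+0, -19) → (-13, -80)

(-13, -80)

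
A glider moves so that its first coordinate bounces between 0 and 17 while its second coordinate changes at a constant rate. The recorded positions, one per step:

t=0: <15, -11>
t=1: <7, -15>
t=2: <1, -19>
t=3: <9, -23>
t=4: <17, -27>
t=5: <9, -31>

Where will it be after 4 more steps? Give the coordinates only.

The first coordinate reflects between 0 and 17, moving 8 per step.
  step 6: 9 → 1
  step 7: 1 → 7
  step 8: 7 → 15
  step 9: 15 → 11
The second coordinate changes by -4 each step: at step 9 it is -47.

<11, -47>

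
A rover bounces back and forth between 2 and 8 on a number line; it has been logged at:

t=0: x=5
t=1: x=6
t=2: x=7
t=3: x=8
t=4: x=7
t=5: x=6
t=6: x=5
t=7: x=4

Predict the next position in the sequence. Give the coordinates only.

x=3

The value reflects between 2 and 8, moving 1 per step.
  step 8: 4 → 3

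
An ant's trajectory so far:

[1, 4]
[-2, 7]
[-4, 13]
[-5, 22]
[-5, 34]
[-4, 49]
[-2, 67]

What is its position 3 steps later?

[10, 139]

Taking differences between consecutive positions: [-3, +3], [-2, +6], [-1, +9], [+0, +12], [+1, +15], [+2, +18]. These grow by [+1, +3] each step.
step 7: [-2, 67] + [+3, +21] → [1, 88]
step 8: [1, 88] + [+4, +24] → [5, 112]
step 9: [5, 112] + [+5, +27] → [10, 139]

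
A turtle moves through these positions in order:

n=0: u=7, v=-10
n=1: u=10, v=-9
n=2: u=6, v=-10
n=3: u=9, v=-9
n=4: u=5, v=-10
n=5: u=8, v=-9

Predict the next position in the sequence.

Step-to-step displacements: (+3, +1), (-4, -1), (+3, +1), (-4, -1), (+3, +1) — a repeating cycle of length 2.
step 6: apply (-4, -1) → u=4, v=-10

u=4, v=-10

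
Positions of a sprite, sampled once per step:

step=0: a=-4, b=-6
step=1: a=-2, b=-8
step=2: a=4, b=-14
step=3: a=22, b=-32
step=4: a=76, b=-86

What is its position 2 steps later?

Consecutive displacements (+2, -2), (+6, -6), (+18, -18), (+54, -54) scale by a factor of 3 each step.
step 5: a=76, b=-86 + (+162, -162) → a=238, b=-248
step 6: a=238, b=-248 + (+486, -486) → a=724, b=-734

a=724, b=-734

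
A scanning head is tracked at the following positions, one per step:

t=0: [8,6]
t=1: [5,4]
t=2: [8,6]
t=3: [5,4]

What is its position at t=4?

[8,6]

Step-to-step displacements: [-3,-2], [+3,+2], [-3,-2]; each is -1× the previous.
step 4: [5,4] + [+3,+2] → [8,6]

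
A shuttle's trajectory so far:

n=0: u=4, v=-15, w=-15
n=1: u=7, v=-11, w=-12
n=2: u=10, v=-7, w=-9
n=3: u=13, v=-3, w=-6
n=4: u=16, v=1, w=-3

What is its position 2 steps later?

u=22, v=9, w=3

Constant displacement of (+3, +4, +3) per step.
step 5: u=16, v=1, w=-3 + (+3, +4, +3) → u=19, v=5, w=0
step 6: u=19, v=5, w=0 + (+3, +4, +3) → u=22, v=9, w=3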